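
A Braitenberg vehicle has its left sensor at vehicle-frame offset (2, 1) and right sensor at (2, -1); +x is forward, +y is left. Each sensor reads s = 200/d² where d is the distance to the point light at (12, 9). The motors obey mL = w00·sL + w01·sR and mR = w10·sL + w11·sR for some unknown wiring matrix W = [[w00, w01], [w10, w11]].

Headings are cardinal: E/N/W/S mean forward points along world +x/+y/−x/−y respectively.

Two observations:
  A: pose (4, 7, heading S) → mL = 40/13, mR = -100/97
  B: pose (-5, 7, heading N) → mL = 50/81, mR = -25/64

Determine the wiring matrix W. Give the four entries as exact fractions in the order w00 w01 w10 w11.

obs A: pose=(4,7,S) → sL=40/13, sR=200/97, mL=40/13, mR=-100/97
obs B: pose=(-5,7,N) → sL=50/81, sR=25/32, mL=50/81, mR=-25/64
sensor matrix S = [[40/13, 200/97], [50/81, 25/32]]; det S = 462125/408564
solve [mL_A; mL_B] = S·[w00; w01] and [mR_A; mR_B] = S·[w10; w11]:
  w00 = 1, w01 = 0, w10 = 0, w11 = -1/2

1 0 0 -1/2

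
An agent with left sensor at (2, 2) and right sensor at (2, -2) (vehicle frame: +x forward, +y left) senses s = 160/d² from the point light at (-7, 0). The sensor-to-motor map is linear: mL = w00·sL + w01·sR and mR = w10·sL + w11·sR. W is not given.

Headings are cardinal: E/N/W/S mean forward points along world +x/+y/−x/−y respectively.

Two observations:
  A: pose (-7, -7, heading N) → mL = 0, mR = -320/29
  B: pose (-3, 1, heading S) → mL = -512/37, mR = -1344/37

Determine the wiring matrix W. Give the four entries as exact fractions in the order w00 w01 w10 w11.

1/2 -1/2 -1 -1

obs A: pose=(-7,-7,N) → sL=160/29, sR=160/29, mL=0, mR=-320/29
obs B: pose=(-3,1,S) → sL=160/37, sR=32, mL=-512/37, mR=-1344/37
sensor matrix S = [[160/29, 160/29], [160/37, 32]]; det S = 163840/1073
solve [mL_A; mL_B] = S·[w00; w01] and [mR_A; mR_B] = S·[w10; w11]:
  w00 = 1/2, w01 = -1/2, w10 = -1, w11 = -1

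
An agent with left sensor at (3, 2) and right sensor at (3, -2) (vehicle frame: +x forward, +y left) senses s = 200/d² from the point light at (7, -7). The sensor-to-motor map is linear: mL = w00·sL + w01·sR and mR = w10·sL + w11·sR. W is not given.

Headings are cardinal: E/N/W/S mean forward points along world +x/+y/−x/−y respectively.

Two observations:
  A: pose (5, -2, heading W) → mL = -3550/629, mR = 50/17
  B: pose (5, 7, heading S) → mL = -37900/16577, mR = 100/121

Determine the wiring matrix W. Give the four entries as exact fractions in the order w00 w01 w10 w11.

-1/2 -1 1/2 0

obs A: pose=(5,-2,W) → sL=100/17, sR=100/37, mL=-3550/629, mR=50/17
obs B: pose=(5,7,S) → sL=200/121, sR=200/137, mL=-37900/16577, mR=100/121
sensor matrix S = [[100/17, 100/37], [200/121, 200/137]]; det S = 42960000/10426933
solve [mL_A; mL_B] = S·[w00; w01] and [mR_A; mR_B] = S·[w10; w11]:
  w00 = -1/2, w01 = -1, w10 = 1/2, w11 = 0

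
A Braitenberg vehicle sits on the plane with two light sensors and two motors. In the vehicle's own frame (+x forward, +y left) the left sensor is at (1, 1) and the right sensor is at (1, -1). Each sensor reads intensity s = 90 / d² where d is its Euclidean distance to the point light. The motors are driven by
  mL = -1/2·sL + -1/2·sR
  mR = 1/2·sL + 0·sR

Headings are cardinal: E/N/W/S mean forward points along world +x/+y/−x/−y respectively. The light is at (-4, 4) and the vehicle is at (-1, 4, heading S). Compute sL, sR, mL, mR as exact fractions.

left sensor world pos  = (0, 3); dL² = 17
right sensor world pos = (-2, 3); dR² = 5
sL = 90/17 = 90/17
sR = 90/5 = 18
mL = -1/2·sL + -1/2·sR = -198/17
mR = 1/2·sL + 0·sR = 45/17

90/17 18 -198/17 45/17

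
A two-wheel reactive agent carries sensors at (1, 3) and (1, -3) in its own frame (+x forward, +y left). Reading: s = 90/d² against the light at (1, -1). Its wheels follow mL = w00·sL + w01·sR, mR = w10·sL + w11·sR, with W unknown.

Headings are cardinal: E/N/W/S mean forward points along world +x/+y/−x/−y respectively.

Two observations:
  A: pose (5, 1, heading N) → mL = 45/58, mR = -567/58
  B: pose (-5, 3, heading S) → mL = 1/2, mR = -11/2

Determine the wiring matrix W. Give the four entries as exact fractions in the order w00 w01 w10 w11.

obs A: pose=(5,1,N) → sL=9, sR=45/29, mL=45/58, mR=-567/58
obs B: pose=(-5,3,S) → sL=5, sR=1, mL=1/2, mR=-11/2
sensor matrix S = [[9, 45/29], [5, 1]]; det S = 36/29
solve [mL_A; mL_B] = S·[w00; w01] and [mR_A; mR_B] = S·[w10; w11]:
  w00 = 0, w01 = 1/2, w10 = -1, w11 = -1/2

0 1/2 -1 -1/2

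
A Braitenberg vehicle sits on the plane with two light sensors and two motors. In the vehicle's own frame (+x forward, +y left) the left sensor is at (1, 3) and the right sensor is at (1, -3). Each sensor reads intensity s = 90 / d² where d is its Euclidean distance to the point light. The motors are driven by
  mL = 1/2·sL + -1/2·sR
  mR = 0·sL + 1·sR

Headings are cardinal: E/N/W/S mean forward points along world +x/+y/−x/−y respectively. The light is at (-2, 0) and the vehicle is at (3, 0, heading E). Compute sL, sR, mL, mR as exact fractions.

2 2 0 2

left sensor world pos  = (4, 3); dL² = 45
right sensor world pos = (4, -3); dR² = 45
sL = 90/45 = 2
sR = 90/45 = 2
mL = 1/2·sL + -1/2·sR = 0
mR = 0·sL + 1·sR = 2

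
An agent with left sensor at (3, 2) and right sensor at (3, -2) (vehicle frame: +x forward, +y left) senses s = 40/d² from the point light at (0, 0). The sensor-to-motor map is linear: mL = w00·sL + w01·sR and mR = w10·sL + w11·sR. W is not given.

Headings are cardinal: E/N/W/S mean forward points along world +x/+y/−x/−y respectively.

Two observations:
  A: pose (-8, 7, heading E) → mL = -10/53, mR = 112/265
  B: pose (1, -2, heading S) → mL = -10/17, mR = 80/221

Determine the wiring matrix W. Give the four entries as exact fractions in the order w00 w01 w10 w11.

obs A: pose=(-8,7,E) → sL=20/53, sR=4/5, mL=-10/53, mR=112/265
obs B: pose=(1,-2,S) → sL=20/17, sR=20/13, mL=-10/17, mR=80/221
sensor matrix S = [[20/53, 4/5], [20/17, 20/13]]; det S = -4224/11713
solve [mL_A; mL_B] = S·[w00; w01] and [mR_A; mR_B] = S·[w10; w11]:
  w00 = -1/2, w01 = 0, w10 = -1, w11 = 1

-1/2 0 -1 1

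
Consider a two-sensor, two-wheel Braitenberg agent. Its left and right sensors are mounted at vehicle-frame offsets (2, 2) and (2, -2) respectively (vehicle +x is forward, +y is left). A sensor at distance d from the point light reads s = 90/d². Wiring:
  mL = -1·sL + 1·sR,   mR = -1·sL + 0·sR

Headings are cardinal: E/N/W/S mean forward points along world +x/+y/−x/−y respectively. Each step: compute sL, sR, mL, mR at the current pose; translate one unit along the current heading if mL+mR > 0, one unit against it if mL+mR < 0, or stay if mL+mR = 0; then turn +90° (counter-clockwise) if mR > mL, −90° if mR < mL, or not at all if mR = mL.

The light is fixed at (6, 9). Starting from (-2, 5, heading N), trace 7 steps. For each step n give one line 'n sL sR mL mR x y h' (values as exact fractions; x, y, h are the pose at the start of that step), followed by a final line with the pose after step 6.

n=0: pose=(-2,5,N); sL=45/52, sR=9/4; mL=18/13, mR=-45/52; mL+mR=27/52 → advance +1; mR−mL=-9/4 → turn -1·90°
n=1: pose=(-2,6,E); sL=90/37, sR=90/61; mL=-2160/2257, mR=-90/37; mL+mR=-7650/2257 → advance -1; mR−mL=-90/61 → turn -1·90°
n=2: pose=(-3,6,S); sL=45/37, sR=45/73; mL=-1620/2701, mR=-45/37; mL+mR=-4905/2701 → advance -1; mR−mL=-45/73 → turn -1·90°
n=3: pose=(-3,7,W); sL=90/137, sR=90/121; mL=1440/16577, mR=-90/137; mL+mR=-9450/16577 → advance -1; mR−mL=-90/121 → turn -1·90°
n=4: pose=(-2,7,N); sL=9/10, sR=5/2; mL=8/5, mR=-9/10; mL+mR=7/10 → advance +1; mR−mL=-5/2 → turn -1·90°
n=5: pose=(-2,8,E); sL=90/37, sR=2; mL=-16/37, mR=-90/37; mL+mR=-106/37 → advance -1; mR−mL=-2 → turn -1·90°
n=6: pose=(-3,8,S); sL=45/29, sR=9/13; mL=-324/377, mR=-45/29; mL+mR=-909/377 → advance -1; mR−mL=-9/13 → turn -1·90°

0 45/52 9/4 18/13 -45/52 -2 5 N
1 90/37 90/61 -2160/2257 -90/37 -2 6 E
2 45/37 45/73 -1620/2701 -45/37 -3 6 S
3 90/137 90/121 1440/16577 -90/137 -3 7 W
4 9/10 5/2 8/5 -9/10 -2 7 N
5 90/37 2 -16/37 -90/37 -2 8 E
6 45/29 9/13 -324/377 -45/29 -3 8 S
final -3 9 W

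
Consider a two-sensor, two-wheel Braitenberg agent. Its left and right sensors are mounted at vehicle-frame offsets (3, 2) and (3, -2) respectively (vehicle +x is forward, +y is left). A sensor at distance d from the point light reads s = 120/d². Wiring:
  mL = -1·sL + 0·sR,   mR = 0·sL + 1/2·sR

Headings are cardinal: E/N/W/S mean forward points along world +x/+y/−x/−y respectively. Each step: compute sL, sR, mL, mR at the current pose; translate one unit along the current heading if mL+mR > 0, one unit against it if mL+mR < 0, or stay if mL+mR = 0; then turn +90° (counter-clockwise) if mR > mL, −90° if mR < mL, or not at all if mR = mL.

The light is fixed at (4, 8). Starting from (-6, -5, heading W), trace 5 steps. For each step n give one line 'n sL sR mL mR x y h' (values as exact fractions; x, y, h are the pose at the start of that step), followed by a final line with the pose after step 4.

0 60/197 12/29 -60/197 6/29 -6 -5 W
1 24/61 120/377 -24/61 60/377 -5 -5 S
2 15/17 15/29 -15/17 15/58 -5 -4 E
3 8/15 24/29 -8/15 12/29 -6 -4 N
4 60/197 12/29 -60/197 6/29 -6 -5 W
final -5 -5 S

n=0: pose=(-6,-5,W); sL=60/197, sR=12/29; mL=-60/197, mR=6/29; mL+mR=-558/5713 → advance -1; mR−mL=2922/5713 → turn +1·90°
n=1: pose=(-5,-5,S); sL=24/61, sR=120/377; mL=-24/61, mR=60/377; mL+mR=-5388/22997 → advance -1; mR−mL=12708/22997 → turn +1·90°
n=2: pose=(-5,-4,E); sL=15/17, sR=15/29; mL=-15/17, mR=15/58; mL+mR=-615/986 → advance -1; mR−mL=1125/986 → turn +1·90°
n=3: pose=(-6,-4,N); sL=8/15, sR=24/29; mL=-8/15, mR=12/29; mL+mR=-52/435 → advance -1; mR−mL=412/435 → turn +1·90°
n=4: pose=(-6,-5,W); sL=60/197, sR=12/29; mL=-60/197, mR=6/29; mL+mR=-558/5713 → advance -1; mR−mL=2922/5713 → turn +1·90°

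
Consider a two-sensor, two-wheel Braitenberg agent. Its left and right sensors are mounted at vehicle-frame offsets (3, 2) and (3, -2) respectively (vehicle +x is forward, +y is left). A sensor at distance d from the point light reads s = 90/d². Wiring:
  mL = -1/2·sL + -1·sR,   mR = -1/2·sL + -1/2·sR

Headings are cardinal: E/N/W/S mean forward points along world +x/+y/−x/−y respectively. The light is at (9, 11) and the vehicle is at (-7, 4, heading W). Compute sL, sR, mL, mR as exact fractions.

45/221 45/193 -28575/85306 -9315/42653

left sensor world pos  = (-10, 2); dL² = 442
right sensor world pos = (-10, 6); dR² = 386
sL = 90/442 = 45/221
sR = 90/386 = 45/193
mL = -1/2·sL + -1·sR = -28575/85306
mR = -1/2·sL + -1/2·sR = -9315/42653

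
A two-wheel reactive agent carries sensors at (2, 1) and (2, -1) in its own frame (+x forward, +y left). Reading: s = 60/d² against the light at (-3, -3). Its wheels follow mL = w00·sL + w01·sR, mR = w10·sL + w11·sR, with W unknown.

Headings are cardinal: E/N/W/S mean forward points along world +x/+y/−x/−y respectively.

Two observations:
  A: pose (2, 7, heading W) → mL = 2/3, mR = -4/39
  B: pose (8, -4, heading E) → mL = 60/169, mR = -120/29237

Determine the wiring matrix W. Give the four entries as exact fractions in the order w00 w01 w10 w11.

obs A: pose=(2,7,W) → sL=2/3, sR=6/13, mL=2/3, mR=-4/39
obs B: pose=(8,-4,E) → sL=60/169, sR=60/173, mL=60/169, mR=-120/29237
sensor matrix S = [[2/3, 6/13], [60/169, 60/173]]; det S = 25600/380081
solve [mL_A; mL_B] = S·[w00; w01] and [mR_A; mR_B] = S·[w10; w11]:
  w00 = 1, w01 = 0, w10 = -1/2, w11 = 1/2

1 0 -1/2 1/2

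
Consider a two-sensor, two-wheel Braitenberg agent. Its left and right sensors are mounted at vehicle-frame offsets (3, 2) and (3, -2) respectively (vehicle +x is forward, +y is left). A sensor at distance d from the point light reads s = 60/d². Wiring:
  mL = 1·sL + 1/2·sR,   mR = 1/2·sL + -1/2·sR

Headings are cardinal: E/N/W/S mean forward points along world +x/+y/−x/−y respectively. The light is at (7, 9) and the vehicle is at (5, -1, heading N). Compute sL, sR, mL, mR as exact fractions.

left sensor world pos  = (3, 2); dL² = 65
right sensor world pos = (7, 2); dR² = 49
sL = 60/65 = 12/13
sR = 60/49 = 60/49
mL = 1·sL + 1/2·sR = 978/637
mR = 1/2·sL + -1/2·sR = -96/637

12/13 60/49 978/637 -96/637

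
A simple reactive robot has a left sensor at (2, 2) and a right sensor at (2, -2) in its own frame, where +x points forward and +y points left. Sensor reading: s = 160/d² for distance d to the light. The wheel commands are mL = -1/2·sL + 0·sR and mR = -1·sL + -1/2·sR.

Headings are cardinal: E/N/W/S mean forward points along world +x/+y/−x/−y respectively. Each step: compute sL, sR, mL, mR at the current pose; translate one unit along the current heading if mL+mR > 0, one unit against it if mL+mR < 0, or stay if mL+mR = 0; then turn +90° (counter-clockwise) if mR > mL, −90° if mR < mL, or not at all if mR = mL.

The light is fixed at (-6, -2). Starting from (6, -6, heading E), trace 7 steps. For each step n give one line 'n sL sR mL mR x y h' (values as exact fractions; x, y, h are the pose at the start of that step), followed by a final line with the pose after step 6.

0 4/5 20/29 -2/5 -166/145 6 -6 E
1 32/41 160/117 -16/41 -7024/4797 5 -6 S
2 80/53 80/41 -40/53 -5400/2173 5 -5 W
3 160/101 160/197 -80/101 -39600/19897 6 -5 N
4 4/5 20/29 -2/5 -166/145 6 -6 E
5 32/41 160/117 -16/41 -7024/4797 5 -6 S
6 80/53 80/41 -40/53 -5400/2173 5 -5 W
final 6 -5 N

n=0: pose=(6,-6,E); sL=4/5, sR=20/29; mL=-2/5, mR=-166/145; mL+mR=-224/145 → advance -1; mR−mL=-108/145 → turn -1·90°
n=1: pose=(5,-6,S); sL=32/41, sR=160/117; mL=-16/41, mR=-7024/4797; mL+mR=-8896/4797 → advance -1; mR−mL=-5152/4797 → turn -1·90°
n=2: pose=(5,-5,W); sL=80/53, sR=80/41; mL=-40/53, mR=-5400/2173; mL+mR=-7040/2173 → advance -1; mR−mL=-3760/2173 → turn -1·90°
n=3: pose=(6,-5,N); sL=160/101, sR=160/197; mL=-80/101, mR=-39600/19897; mL+mR=-55360/19897 → advance -1; mR−mL=-23840/19897 → turn -1·90°
n=4: pose=(6,-6,E); sL=4/5, sR=20/29; mL=-2/5, mR=-166/145; mL+mR=-224/145 → advance -1; mR−mL=-108/145 → turn -1·90°
n=5: pose=(5,-6,S); sL=32/41, sR=160/117; mL=-16/41, mR=-7024/4797; mL+mR=-8896/4797 → advance -1; mR−mL=-5152/4797 → turn -1·90°
n=6: pose=(5,-5,W); sL=80/53, sR=80/41; mL=-40/53, mR=-5400/2173; mL+mR=-7040/2173 → advance -1; mR−mL=-3760/2173 → turn -1·90°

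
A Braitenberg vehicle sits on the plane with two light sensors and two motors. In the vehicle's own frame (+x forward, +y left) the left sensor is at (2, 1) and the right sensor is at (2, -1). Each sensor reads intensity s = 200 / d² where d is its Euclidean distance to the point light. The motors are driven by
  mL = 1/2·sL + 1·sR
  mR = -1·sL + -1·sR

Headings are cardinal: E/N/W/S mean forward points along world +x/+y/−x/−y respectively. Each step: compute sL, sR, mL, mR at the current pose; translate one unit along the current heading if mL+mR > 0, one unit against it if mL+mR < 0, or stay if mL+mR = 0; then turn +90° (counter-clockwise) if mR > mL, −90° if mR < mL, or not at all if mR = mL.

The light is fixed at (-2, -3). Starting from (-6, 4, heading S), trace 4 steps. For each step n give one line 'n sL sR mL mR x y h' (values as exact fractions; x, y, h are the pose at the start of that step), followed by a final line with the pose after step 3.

0 100/17 4 118/17 -168/17 -6 4 S
1 40/17 200/117 5740/1989 -8080/1989 -6 5 W
2 50/29 25/13 1050/377 -1375/377 -5 5 N
3 40/13 200/37 3340/481 -4080/481 -5 4 E
final -6 4 S

n=0: pose=(-6,4,S); sL=100/17, sR=4; mL=118/17, mR=-168/17; mL+mR=-50/17 → advance -1; mR−mL=-286/17 → turn -1·90°
n=1: pose=(-6,5,W); sL=40/17, sR=200/117; mL=5740/1989, mR=-8080/1989; mL+mR=-20/17 → advance -1; mR−mL=-13820/1989 → turn -1·90°
n=2: pose=(-5,5,N); sL=50/29, sR=25/13; mL=1050/377, mR=-1375/377; mL+mR=-25/29 → advance -1; mR−mL=-2425/377 → turn -1·90°
n=3: pose=(-5,4,E); sL=40/13, sR=200/37; mL=3340/481, mR=-4080/481; mL+mR=-20/13 → advance -1; mR−mL=-7420/481 → turn -1·90°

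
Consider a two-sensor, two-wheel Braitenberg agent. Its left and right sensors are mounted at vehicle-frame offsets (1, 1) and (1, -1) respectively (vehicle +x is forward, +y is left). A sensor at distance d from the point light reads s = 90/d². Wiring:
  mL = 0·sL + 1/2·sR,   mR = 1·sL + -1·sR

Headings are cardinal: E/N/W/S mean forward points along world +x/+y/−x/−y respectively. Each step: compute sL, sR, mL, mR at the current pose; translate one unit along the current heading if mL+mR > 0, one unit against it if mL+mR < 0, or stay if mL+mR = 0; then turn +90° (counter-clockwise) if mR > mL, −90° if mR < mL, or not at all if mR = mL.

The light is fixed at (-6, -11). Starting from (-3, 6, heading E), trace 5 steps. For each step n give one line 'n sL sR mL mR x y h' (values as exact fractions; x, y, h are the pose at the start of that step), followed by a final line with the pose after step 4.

n=0: pose=(-3,6,E); sL=9/34, sR=45/136; mL=45/272, mR=-9/136; mL+mR=27/272 → advance +1; mR−mL=-63/272 → turn -1·90°
n=1: pose=(-2,6,S); sL=90/281, sR=18/53; mL=9/53, mR=-288/14893; mL+mR=2241/14893 → advance +1; mR−mL=-2817/14893 → turn -1·90°
n=2: pose=(-2,5,W); sL=5/13, sR=45/149; mL=45/298, mR=160/1937; mL+mR=905/3874 → advance +1; mR−mL=-265/3874 → turn -1·90°
n=3: pose=(-3,5,N); sL=90/293, sR=18/61; mL=9/61, mR=216/17873; mL+mR=2853/17873 → advance +1; mR−mL=-2421/17873 → turn -1·90°
n=4: pose=(-3,6,E); sL=9/34, sR=45/136; mL=45/272, mR=-9/136; mL+mR=27/272 → advance +1; mR−mL=-63/272 → turn -1·90°

0 9/34 45/136 45/272 -9/136 -3 6 E
1 90/281 18/53 9/53 -288/14893 -2 6 S
2 5/13 45/149 45/298 160/1937 -2 5 W
3 90/293 18/61 9/61 216/17873 -3 5 N
4 9/34 45/136 45/272 -9/136 -3 6 E
final -2 6 S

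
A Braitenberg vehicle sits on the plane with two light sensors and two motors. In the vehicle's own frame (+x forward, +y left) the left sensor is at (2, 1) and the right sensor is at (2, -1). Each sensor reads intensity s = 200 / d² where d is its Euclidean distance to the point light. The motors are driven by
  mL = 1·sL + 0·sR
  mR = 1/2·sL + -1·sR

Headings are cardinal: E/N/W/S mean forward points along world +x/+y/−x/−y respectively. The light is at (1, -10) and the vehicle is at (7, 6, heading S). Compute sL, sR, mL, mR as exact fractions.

40/49 200/221 40/49 -5380/10829

left sensor world pos  = (8, 4); dL² = 245
right sensor world pos = (6, 4); dR² = 221
sL = 200/245 = 40/49
sR = 200/221 = 200/221
mL = 1·sL + 0·sR = 40/49
mR = 1/2·sL + -1·sR = -5380/10829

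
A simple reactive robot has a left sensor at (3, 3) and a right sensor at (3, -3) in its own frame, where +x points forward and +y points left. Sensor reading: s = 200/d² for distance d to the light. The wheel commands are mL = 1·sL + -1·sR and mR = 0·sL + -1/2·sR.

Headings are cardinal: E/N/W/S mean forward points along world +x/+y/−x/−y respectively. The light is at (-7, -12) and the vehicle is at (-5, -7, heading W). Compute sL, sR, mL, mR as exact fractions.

40 40/13 480/13 -20/13

left sensor world pos  = (-8, -10); dL² = 5
right sensor world pos = (-8, -4); dR² = 65
sL = 200/5 = 40
sR = 200/65 = 40/13
mL = 1·sL + -1·sR = 480/13
mR = 0·sL + -1/2·sR = -20/13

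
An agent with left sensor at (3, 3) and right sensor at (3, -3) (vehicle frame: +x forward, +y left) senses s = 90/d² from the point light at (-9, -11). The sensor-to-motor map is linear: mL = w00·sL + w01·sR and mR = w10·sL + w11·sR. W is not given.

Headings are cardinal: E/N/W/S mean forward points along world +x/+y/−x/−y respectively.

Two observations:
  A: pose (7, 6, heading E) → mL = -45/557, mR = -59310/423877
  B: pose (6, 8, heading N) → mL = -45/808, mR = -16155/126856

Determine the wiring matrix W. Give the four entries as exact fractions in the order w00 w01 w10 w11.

obs A: pose=(7,6,E) → sL=90/761, sR=90/557, mL=-45/557, mR=-59310/423877
obs B: pose=(6,8,N) → sL=45/314, sR=45/404, mL=-45/808, mR=-16155/126856
sensor matrix S = [[90/761, 90/557], [45/314, 45/404]]; det S = -134202825/13442835178
solve [mL_A; mL_B] = S·[w00; w01] and [mR_A; mR_B] = S·[w10; w11]:
  w00 = 0, w01 = -1/2, w10 = -1/2, w11 = -1/2

0 -1/2 -1/2 -1/2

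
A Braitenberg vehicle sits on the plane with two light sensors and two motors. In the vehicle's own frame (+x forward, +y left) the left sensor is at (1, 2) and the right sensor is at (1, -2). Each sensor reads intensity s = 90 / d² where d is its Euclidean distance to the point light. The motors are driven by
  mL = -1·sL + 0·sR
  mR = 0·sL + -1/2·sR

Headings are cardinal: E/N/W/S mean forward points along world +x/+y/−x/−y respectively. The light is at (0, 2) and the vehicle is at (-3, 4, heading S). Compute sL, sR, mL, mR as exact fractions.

left sensor world pos  = (-1, 3); dL² = 2
right sensor world pos = (-5, 3); dR² = 26
sL = 90/2 = 45
sR = 90/26 = 45/13
mL = -1·sL + 0·sR = -45
mR = 0·sL + -1/2·sR = -45/26

45 45/13 -45 -45/26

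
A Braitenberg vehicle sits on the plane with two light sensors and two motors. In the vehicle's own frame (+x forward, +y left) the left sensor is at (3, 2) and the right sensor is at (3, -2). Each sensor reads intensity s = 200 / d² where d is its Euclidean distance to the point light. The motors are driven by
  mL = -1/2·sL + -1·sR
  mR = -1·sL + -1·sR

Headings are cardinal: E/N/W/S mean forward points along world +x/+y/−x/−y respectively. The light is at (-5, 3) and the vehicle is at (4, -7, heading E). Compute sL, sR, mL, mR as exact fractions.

left sensor world pos  = (7, -5); dL² = 208
right sensor world pos = (7, -9); dR² = 288
sL = 200/208 = 25/26
sR = 200/288 = 25/36
mL = -1/2·sL + -1·sR = -275/234
mR = -1·sL + -1·sR = -775/468

25/26 25/36 -275/234 -775/468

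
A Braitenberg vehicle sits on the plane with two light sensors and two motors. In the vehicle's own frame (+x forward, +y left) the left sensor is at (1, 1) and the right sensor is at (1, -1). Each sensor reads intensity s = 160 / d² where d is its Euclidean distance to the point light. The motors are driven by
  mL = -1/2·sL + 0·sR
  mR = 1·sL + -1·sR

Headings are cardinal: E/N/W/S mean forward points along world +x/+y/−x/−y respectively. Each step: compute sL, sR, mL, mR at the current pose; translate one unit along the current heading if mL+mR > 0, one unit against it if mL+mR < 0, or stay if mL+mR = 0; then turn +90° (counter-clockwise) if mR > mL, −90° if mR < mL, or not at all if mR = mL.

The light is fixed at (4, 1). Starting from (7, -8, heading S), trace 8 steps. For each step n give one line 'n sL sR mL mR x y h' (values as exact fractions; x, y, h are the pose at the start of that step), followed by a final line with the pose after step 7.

0 40/29 20/13 -20/29 -60/377 7 -8 S
1 32/13 160/97 -16/13 1024/1261 7 -7 E
2 16/5 80/29 -8/5 64/145 6 -7 N
3 160/101 32/13 -80/101 -1152/1313 6 -8 W
4 40/17 2 -20/17 6/17 7 -8 N
5 32/25 32/17 -16/25 -256/425 7 -9 W
6 80/73 16/13 -40/73 -128/949 8 -9 S
7 160/89 32/25 -80/89 1152/2225 8 -8 E
final 7 -8 N

n=0: pose=(7,-8,S); sL=40/29, sR=20/13; mL=-20/29, mR=-60/377; mL+mR=-320/377 → advance -1; mR−mL=200/377 → turn +1·90°
n=1: pose=(7,-7,E); sL=32/13, sR=160/97; mL=-16/13, mR=1024/1261; mL+mR=-528/1261 → advance -1; mR−mL=2576/1261 → turn +1·90°
n=2: pose=(6,-7,N); sL=16/5, sR=80/29; mL=-8/5, mR=64/145; mL+mR=-168/145 → advance -1; mR−mL=296/145 → turn +1·90°
n=3: pose=(6,-8,W); sL=160/101, sR=32/13; mL=-80/101, mR=-1152/1313; mL+mR=-2192/1313 → advance -1; mR−mL=-112/1313 → turn -1·90°
n=4: pose=(7,-8,N); sL=40/17, sR=2; mL=-20/17, mR=6/17; mL+mR=-14/17 → advance -1; mR−mL=26/17 → turn +1·90°
n=5: pose=(7,-9,W); sL=32/25, sR=32/17; mL=-16/25, mR=-256/425; mL+mR=-528/425 → advance -1; mR−mL=16/425 → turn +1·90°
n=6: pose=(8,-9,S); sL=80/73, sR=16/13; mL=-40/73, mR=-128/949; mL+mR=-648/949 → advance -1; mR−mL=392/949 → turn +1·90°
n=7: pose=(8,-8,E); sL=160/89, sR=32/25; mL=-80/89, mR=1152/2225; mL+mR=-848/2225 → advance -1; mR−mL=3152/2225 → turn +1·90°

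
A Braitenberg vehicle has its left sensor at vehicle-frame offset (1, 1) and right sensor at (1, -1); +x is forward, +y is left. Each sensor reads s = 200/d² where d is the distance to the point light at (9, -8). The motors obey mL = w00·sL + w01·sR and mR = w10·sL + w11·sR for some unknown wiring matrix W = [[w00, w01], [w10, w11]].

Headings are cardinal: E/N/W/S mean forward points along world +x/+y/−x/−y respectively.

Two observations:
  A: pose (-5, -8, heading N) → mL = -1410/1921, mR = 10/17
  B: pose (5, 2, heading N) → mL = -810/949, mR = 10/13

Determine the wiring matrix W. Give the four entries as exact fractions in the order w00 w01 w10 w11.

obs A: pose=(-5,-8,N) → sL=100/113, sR=20/17, mL=-1410/1921, mR=10/17
obs B: pose=(5,2,N) → sL=100/73, sR=20/13, mL=-810/949, mR=10/13
sensor matrix S = [[100/113, 20/17], [100/73, 20/13]]; det S = -456000/1823029
solve [mL_A; mL_B] = S·[w00; w01] and [mR_A; mR_B] = S·[w10; w11]:
  w00 = 1/2, w01 = -1, w10 = 0, w11 = 1/2

1/2 -1 0 1/2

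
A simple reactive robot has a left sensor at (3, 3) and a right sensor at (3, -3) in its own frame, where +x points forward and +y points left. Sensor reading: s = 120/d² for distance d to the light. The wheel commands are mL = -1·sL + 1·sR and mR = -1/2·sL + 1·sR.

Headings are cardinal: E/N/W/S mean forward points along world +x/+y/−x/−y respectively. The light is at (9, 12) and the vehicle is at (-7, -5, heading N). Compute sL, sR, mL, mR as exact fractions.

120/557 24/73 4608/40661 8988/40661

left sensor world pos  = (-10, -2); dL² = 557
right sensor world pos = (-4, -2); dR² = 365
sL = 120/557 = 120/557
sR = 120/365 = 24/73
mL = -1·sL + 1·sR = 4608/40661
mR = -1/2·sL + 1·sR = 8988/40661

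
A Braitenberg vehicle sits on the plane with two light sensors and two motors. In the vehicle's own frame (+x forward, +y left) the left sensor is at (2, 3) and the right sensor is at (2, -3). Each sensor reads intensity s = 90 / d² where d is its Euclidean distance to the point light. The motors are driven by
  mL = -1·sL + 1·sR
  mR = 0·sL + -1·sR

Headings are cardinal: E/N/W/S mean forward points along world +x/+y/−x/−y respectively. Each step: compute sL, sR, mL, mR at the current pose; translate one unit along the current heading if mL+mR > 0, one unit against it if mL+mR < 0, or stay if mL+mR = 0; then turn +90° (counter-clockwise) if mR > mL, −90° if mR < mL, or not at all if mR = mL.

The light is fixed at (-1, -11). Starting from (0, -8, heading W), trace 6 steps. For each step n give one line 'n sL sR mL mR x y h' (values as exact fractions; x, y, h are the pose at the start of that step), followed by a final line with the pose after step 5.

n=0: pose=(0,-8,W); sL=90, sR=90/37; mL=-3240/37, mR=-90/37; mL+mR=-90 → advance -1; mR−mL=3150/37 → turn +1·90°
n=1: pose=(1,-8,S); sL=45/13, sR=45; mL=540/13, mR=-45; mL+mR=-45/13 → advance -1; mR−mL=-1125/13 → turn -1·90°
n=2: pose=(1,-7,W); sL=90, sR=90/49; mL=-4320/49, mR=-90/49; mL+mR=-90 → advance -1; mR−mL=4230/49 → turn +1·90°
n=3: pose=(2,-7,S); sL=9/4, sR=45/2; mL=81/4, mR=-45/2; mL+mR=-9/4 → advance -1; mR−mL=-171/4 → turn -1·90°
n=4: pose=(2,-6,W); sL=18, sR=18/13; mL=-216/13, mR=-18/13; mL+mR=-18 → advance -1; mR−mL=198/13 → turn +1·90°
n=5: pose=(3,-6,S); sL=45/29, sR=9; mL=216/29, mR=-9; mL+mR=-45/29 → advance -1; mR−mL=-477/29 → turn -1·90°

0 90 90/37 -3240/37 -90/37 0 -8 W
1 45/13 45 540/13 -45 1 -8 S
2 90 90/49 -4320/49 -90/49 1 -7 W
3 9/4 45/2 81/4 -45/2 2 -7 S
4 18 18/13 -216/13 -18/13 2 -6 W
5 45/29 9 216/29 -9 3 -6 S
final 3 -5 W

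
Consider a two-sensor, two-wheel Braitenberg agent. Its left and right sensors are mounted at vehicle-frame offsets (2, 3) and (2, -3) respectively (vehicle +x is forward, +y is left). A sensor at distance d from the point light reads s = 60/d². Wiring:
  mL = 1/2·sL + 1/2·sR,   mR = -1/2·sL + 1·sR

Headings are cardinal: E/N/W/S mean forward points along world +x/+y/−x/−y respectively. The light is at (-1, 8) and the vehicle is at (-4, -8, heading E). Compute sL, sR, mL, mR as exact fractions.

left sensor world pos  = (-2, -5); dL² = 170
right sensor world pos = (-2, -11); dR² = 362
sL = 60/170 = 6/17
sR = 60/362 = 30/181
mL = 1/2·sL + 1/2·sR = 798/3077
mR = -1/2·sL + 1·sR = -33/3077

6/17 30/181 798/3077 -33/3077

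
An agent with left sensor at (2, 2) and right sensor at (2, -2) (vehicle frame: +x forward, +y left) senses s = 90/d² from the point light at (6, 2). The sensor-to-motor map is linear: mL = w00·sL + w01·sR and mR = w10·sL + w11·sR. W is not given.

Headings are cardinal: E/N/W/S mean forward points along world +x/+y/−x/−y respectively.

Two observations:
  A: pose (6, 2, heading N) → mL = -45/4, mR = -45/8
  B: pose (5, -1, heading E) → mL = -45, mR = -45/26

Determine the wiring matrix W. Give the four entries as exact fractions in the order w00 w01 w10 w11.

-1 0 0 -1/2

obs A: pose=(6,2,N) → sL=45/4, sR=45/4, mL=-45/4, mR=-45/8
obs B: pose=(5,-1,E) → sL=45, sR=45/13, mL=-45, mR=-45/26
sensor matrix S = [[45/4, 45/4], [45, 45/13]]; det S = -6075/13
solve [mL_A; mL_B] = S·[w00; w01] and [mR_A; mR_B] = S·[w10; w11]:
  w00 = -1, w01 = 0, w10 = 0, w11 = -1/2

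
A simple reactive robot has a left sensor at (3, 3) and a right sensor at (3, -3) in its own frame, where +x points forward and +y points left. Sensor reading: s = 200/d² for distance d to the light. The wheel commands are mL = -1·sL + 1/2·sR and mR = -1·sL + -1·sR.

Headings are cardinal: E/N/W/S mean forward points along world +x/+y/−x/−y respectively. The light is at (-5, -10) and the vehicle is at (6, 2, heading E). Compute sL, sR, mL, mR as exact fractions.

left sensor world pos  = (9, 5); dL² = 421
right sensor world pos = (9, -1); dR² = 277
sL = 200/421 = 200/421
sR = 200/277 = 200/277
mL = -1·sL + 1/2·sR = -13300/116617
mR = -1·sL + -1·sR = -139600/116617

200/421 200/277 -13300/116617 -139600/116617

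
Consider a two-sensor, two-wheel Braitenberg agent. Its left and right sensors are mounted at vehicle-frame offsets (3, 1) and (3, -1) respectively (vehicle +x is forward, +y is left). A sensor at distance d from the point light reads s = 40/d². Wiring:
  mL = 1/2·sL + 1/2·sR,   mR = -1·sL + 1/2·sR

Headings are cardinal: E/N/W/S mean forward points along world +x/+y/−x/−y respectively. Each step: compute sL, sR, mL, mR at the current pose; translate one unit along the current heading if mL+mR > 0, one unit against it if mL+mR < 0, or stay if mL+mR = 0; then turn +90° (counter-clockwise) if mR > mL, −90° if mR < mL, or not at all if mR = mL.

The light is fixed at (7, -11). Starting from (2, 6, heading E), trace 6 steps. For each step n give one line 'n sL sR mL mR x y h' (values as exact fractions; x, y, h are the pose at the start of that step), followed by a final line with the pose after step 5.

0 5/41 2/13 147/1066 -24/533 2 6 E
1 8/41 40/221 1704/9061 -948/9061 3 6 S
2 20/137 20/169 3060/23153 -2010/23153 3 5 W
3 40/397 40/377 15480/149669 -7140/149669 2 5 N
4 5/41 2/13 147/1066 -24/533 2 6 E
5 8/41 40/221 1704/9061 -948/9061 3 6 S
final 3 5 W

n=0: pose=(2,6,E); sL=5/41, sR=2/13; mL=147/1066, mR=-24/533; mL+mR=99/1066 → advance +1; mR−mL=-15/82 → turn -1·90°
n=1: pose=(3,6,S); sL=8/41, sR=40/221; mL=1704/9061, mR=-948/9061; mL+mR=756/9061 → advance +1; mR−mL=-12/41 → turn -1·90°
n=2: pose=(3,5,W); sL=20/137, sR=20/169; mL=3060/23153, mR=-2010/23153; mL+mR=1050/23153 → advance +1; mR−mL=-30/137 → turn -1·90°
n=3: pose=(2,5,N); sL=40/397, sR=40/377; mL=15480/149669, mR=-7140/149669; mL+mR=8340/149669 → advance +1; mR−mL=-60/397 → turn -1·90°
n=4: pose=(2,6,E); sL=5/41, sR=2/13; mL=147/1066, mR=-24/533; mL+mR=99/1066 → advance +1; mR−mL=-15/82 → turn -1·90°
n=5: pose=(3,6,S); sL=8/41, sR=40/221; mL=1704/9061, mR=-948/9061; mL+mR=756/9061 → advance +1; mR−mL=-12/41 → turn -1·90°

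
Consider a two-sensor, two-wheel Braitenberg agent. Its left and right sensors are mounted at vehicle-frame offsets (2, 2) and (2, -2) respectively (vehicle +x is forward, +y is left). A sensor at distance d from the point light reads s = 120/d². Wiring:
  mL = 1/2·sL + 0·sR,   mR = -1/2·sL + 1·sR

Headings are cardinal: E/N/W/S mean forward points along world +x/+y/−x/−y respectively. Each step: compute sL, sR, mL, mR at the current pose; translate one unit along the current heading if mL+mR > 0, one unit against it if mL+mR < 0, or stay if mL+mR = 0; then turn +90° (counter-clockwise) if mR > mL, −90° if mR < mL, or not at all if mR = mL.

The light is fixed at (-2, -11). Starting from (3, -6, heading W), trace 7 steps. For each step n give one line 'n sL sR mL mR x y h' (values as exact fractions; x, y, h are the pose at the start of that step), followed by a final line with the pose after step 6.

n=0: pose=(3,-6,W); sL=20/3, sR=60/29; mL=10/3, mR=-110/87; mL+mR=60/29 → advance +1; mR−mL=-400/87 → turn -1·90°
n=1: pose=(2,-6,N); sL=120/53, sR=24/17; mL=60/53, mR=252/901; mL+mR=24/17 → advance +1; mR−mL=-768/901 → turn -1·90°
n=2: pose=(2,-5,E); sL=6/5, sR=30/13; mL=3/5, mR=111/65; mL+mR=30/13 → advance +1; mR−mL=72/65 → turn +1·90°
n=3: pose=(3,-5,N); sL=120/73, sR=120/113; mL=60/73, mR=1980/8249; mL+mR=120/113 → advance +1; mR−mL=-4800/8249 → turn -1·90°
n=4: pose=(3,-4,E); sL=12/13, sR=60/37; mL=6/13, mR=558/481; mL+mR=60/37 → advance +1; mR−mL=336/481 → turn +1·90°
n=5: pose=(4,-4,N); sL=120/97, sR=24/29; mL=60/97, mR=588/2813; mL+mR=24/29 → advance +1; mR−mL=-1152/2813 → turn -1·90°
n=6: pose=(4,-3,E); sL=30/41, sR=6/5; mL=15/41, mR=171/205; mL+mR=6/5 → advance +1; mR−mL=96/205 → turn +1·90°

0 20/3 60/29 10/3 -110/87 3 -6 W
1 120/53 24/17 60/53 252/901 2 -6 N
2 6/5 30/13 3/5 111/65 2 -5 E
3 120/73 120/113 60/73 1980/8249 3 -5 N
4 12/13 60/37 6/13 558/481 3 -4 E
5 120/97 24/29 60/97 588/2813 4 -4 N
6 30/41 6/5 15/41 171/205 4 -3 E
final 5 -3 N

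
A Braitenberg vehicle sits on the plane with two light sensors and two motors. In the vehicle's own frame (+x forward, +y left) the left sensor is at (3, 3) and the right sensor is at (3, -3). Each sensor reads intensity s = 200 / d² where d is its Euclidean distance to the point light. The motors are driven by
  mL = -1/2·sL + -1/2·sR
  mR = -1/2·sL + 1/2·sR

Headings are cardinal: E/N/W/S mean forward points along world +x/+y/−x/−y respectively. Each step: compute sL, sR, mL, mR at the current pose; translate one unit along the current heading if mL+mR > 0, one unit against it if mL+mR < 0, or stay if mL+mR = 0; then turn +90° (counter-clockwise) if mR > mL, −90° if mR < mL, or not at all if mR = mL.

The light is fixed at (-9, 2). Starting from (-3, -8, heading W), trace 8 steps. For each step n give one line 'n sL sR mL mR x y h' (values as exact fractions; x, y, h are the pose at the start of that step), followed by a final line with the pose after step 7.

0 100/89 100/29 -5900/2581 3000/2581 -3 -8 W
1 200/269 40/37 -9080/9953 1680/9953 -2 -8 S
2 25/17 50/61 -2375/2074 -675/2074 -2 -7 E
3 40/9 200/117 -40/13 -160/117 -3 -7 N
4 100/89 100/29 -5900/2581 3000/2581 -3 -8 W
5 200/269 40/37 -9080/9953 1680/9953 -2 -8 S
6 25/17 50/61 -2375/2074 -675/2074 -2 -7 E
7 40/9 200/117 -40/13 -160/117 -3 -7 N
final -3 -8 W

n=0: pose=(-3,-8,W); sL=100/89, sR=100/29; mL=-5900/2581, mR=3000/2581; mL+mR=-100/89 → advance -1; mR−mL=100/29 → turn +1·90°
n=1: pose=(-2,-8,S); sL=200/269, sR=40/37; mL=-9080/9953, mR=1680/9953; mL+mR=-200/269 → advance -1; mR−mL=40/37 → turn +1·90°
n=2: pose=(-2,-7,E); sL=25/17, sR=50/61; mL=-2375/2074, mR=-675/2074; mL+mR=-25/17 → advance -1; mR−mL=50/61 → turn +1·90°
n=3: pose=(-3,-7,N); sL=40/9, sR=200/117; mL=-40/13, mR=-160/117; mL+mR=-40/9 → advance -1; mR−mL=200/117 → turn +1·90°
n=4: pose=(-3,-8,W); sL=100/89, sR=100/29; mL=-5900/2581, mR=3000/2581; mL+mR=-100/89 → advance -1; mR−mL=100/29 → turn +1·90°
n=5: pose=(-2,-8,S); sL=200/269, sR=40/37; mL=-9080/9953, mR=1680/9953; mL+mR=-200/269 → advance -1; mR−mL=40/37 → turn +1·90°
n=6: pose=(-2,-7,E); sL=25/17, sR=50/61; mL=-2375/2074, mR=-675/2074; mL+mR=-25/17 → advance -1; mR−mL=50/61 → turn +1·90°
n=7: pose=(-3,-7,N); sL=40/9, sR=200/117; mL=-40/13, mR=-160/117; mL+mR=-40/9 → advance -1; mR−mL=200/117 → turn +1·90°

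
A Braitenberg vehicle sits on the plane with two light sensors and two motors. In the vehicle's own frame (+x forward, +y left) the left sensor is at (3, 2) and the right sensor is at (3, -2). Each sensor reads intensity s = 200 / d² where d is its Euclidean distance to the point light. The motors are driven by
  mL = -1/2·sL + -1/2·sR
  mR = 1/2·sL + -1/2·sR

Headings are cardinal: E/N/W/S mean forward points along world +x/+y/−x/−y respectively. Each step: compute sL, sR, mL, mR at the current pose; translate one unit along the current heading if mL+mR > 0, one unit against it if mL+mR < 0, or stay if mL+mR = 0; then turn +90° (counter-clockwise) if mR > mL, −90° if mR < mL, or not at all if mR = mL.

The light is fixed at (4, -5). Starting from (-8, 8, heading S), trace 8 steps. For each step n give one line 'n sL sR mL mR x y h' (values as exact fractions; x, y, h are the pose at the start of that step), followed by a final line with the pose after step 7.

n=0: pose=(-8,8,S); sL=1, sR=25/37; mL=-31/37, mR=6/37; mL+mR=-25/37 → advance -1; mR−mL=1 → turn +1·90°
n=1: pose=(-8,9,E); sL=200/337, sR=8/9; mL=-2248/3033, mR=-448/3033; mL+mR=-8/9 → advance -1; mR−mL=200/337 → turn +1·90°
n=2: pose=(-9,9,N); sL=100/257, sR=20/41; mL=-4620/10537, mR=-520/10537; mL+mR=-20/41 → advance -1; mR−mL=100/257 → turn +1·90°
n=3: pose=(-9,8,W); sL=200/377, sR=200/481; mL=-6600/13949, mR=800/13949; mL+mR=-200/481 → advance -1; mR−mL=200/377 → turn +1·90°
n=4: pose=(-8,8,S); sL=1, sR=25/37; mL=-31/37, mR=6/37; mL+mR=-25/37 → advance -1; mR−mL=1 → turn +1·90°
n=5: pose=(-8,9,E); sL=200/337, sR=8/9; mL=-2248/3033, mR=-448/3033; mL+mR=-8/9 → advance -1; mR−mL=200/337 → turn +1·90°
n=6: pose=(-9,9,N); sL=100/257, sR=20/41; mL=-4620/10537, mR=-520/10537; mL+mR=-20/41 → advance -1; mR−mL=100/257 → turn +1·90°
n=7: pose=(-9,8,W); sL=200/377, sR=200/481; mL=-6600/13949, mR=800/13949; mL+mR=-200/481 → advance -1; mR−mL=200/377 → turn +1·90°

0 1 25/37 -31/37 6/37 -8 8 S
1 200/337 8/9 -2248/3033 -448/3033 -8 9 E
2 100/257 20/41 -4620/10537 -520/10537 -9 9 N
3 200/377 200/481 -6600/13949 800/13949 -9 8 W
4 1 25/37 -31/37 6/37 -8 8 S
5 200/337 8/9 -2248/3033 -448/3033 -8 9 E
6 100/257 20/41 -4620/10537 -520/10537 -9 9 N
7 200/377 200/481 -6600/13949 800/13949 -9 8 W
final -8 8 S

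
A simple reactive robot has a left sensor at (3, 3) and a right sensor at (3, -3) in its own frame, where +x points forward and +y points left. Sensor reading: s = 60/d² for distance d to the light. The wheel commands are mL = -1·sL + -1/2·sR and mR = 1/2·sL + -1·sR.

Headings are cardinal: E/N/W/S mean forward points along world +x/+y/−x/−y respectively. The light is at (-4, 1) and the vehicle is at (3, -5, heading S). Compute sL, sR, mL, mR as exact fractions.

60/181 60/97 -11250/17557 -7950/17557

left sensor world pos  = (6, -8); dL² = 181
right sensor world pos = (0, -8); dR² = 97
sL = 60/181 = 60/181
sR = 60/97 = 60/97
mL = -1·sL + -1/2·sR = -11250/17557
mR = 1/2·sL + -1·sR = -7950/17557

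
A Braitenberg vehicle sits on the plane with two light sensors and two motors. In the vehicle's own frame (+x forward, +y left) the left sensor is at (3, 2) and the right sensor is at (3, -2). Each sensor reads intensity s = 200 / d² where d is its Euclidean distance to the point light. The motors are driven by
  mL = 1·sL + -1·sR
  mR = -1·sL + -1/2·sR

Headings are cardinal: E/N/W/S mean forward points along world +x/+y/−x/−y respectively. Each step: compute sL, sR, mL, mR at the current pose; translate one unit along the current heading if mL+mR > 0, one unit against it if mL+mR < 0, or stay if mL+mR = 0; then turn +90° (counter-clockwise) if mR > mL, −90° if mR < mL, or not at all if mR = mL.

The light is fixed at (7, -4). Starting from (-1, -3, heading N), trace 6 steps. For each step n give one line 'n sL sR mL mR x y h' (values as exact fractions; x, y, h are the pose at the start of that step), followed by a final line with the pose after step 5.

n=0: pose=(-1,-3,N); sL=50/29, sR=50/13; mL=-800/377, mR=-1375/377; mL+mR=-75/13 → advance -1; mR−mL=-575/377 → turn -1·90°
n=1: pose=(-1,-4,E); sL=200/29, sR=200/29; mL=0, mR=-300/29; mL+mR=-300/29 → advance -1; mR−mL=-300/29 → turn -1·90°
n=2: pose=(-2,-4,S); sL=100/29, sR=20/13; mL=720/377, mR=-1590/377; mL+mR=-30/13 → advance -1; mR−mL=-2310/377 → turn -1·90°
n=3: pose=(-2,-3,W); sL=40/29, sR=200/153; mL=320/4437, mR=-9020/4437; mL+mR=-100/51 → advance -1; mR−mL=-9340/4437 → turn -1·90°
n=4: pose=(-1,-3,N); sL=50/29, sR=50/13; mL=-800/377, mR=-1375/377; mL+mR=-75/13 → advance -1; mR−mL=-575/377 → turn -1·90°
n=5: pose=(-1,-4,E); sL=200/29, sR=200/29; mL=0, mR=-300/29; mL+mR=-300/29 → advance -1; mR−mL=-300/29 → turn -1·90°

0 50/29 50/13 -800/377 -1375/377 -1 -3 N
1 200/29 200/29 0 -300/29 -1 -4 E
2 100/29 20/13 720/377 -1590/377 -2 -4 S
3 40/29 200/153 320/4437 -9020/4437 -2 -3 W
4 50/29 50/13 -800/377 -1375/377 -1 -3 N
5 200/29 200/29 0 -300/29 -1 -4 E
final -2 -4 S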